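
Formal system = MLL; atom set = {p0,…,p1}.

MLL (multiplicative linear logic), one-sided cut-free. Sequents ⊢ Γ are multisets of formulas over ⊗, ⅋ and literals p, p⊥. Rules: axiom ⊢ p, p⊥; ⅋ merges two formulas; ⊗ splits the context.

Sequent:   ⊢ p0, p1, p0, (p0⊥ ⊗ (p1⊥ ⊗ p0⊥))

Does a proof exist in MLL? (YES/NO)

Derivation (root first):
[⊗]  ⊢ p0, p1, p0, (p0⊥ ⊗ (p1⊥ ⊗ p0⊥))
  [Ax]  ⊢ p0, p0⊥
  [⊗]  ⊢ p1, p0, (p1⊥ ⊗ p0⊥)
    [Ax]  ⊢ p1, p1⊥
    [Ax]  ⊢ p0, p0⊥

Result: YES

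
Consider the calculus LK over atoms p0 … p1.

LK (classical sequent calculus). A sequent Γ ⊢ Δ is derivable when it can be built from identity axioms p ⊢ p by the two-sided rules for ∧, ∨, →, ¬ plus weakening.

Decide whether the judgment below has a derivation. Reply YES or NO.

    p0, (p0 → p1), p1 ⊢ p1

Derivation trace:
[WL] p0, (p0 → p1), p1 ⊢ p1
  [→L] p0, (p0 → p1) ⊢ p1
    [Ax] p0 ⊢ p0
    [Ax] p1 ⊢ p1

Result: YES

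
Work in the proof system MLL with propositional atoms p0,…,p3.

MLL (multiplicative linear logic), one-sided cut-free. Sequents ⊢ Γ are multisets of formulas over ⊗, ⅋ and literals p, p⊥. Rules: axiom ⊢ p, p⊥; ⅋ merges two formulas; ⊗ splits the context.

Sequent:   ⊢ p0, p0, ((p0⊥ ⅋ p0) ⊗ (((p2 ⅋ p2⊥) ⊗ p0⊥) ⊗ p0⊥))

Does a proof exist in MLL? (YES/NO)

Derivation (root first):
[⊗]  ⊢ p0, p0, ((p0⊥ ⅋ p0) ⊗ (((p2 ⅋ p2⊥) ⊗ p0⊥) ⊗ p0⊥))
  [⅋]  ⊢ (p0⊥ ⅋ p0)
    [Ax]  ⊢ p0, p0⊥
  [⊗]  ⊢ p0, p0, (((p2 ⅋ p2⊥) ⊗ p0⊥) ⊗ p0⊥)
    [⊗]  ⊢ p0, ((p2 ⅋ p2⊥) ⊗ p0⊥)
      [⅋]  ⊢ (p2 ⅋ p2⊥)
        [Ax]  ⊢ p2, p2⊥
      [Ax]  ⊢ p0, p0⊥
    [Ax]  ⊢ p0, p0⊥

Result: YES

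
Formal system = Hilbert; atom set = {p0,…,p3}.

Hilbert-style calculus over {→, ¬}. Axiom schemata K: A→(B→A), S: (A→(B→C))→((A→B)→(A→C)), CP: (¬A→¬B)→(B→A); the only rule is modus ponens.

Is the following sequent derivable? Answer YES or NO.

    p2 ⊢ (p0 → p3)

Truth-table refutation:
  v=0000: Γ:[p2=F] Δ:[(p0 → p3)=T] refutes=False
  v=0001: Γ:[p2=F] Δ:[(p0 → p3)=T] refutes=False
  v=0010: Γ:[p2=T] Δ:[(p0 → p3)=T] refutes=False
  v=0011: Γ:[p2=T] Δ:[(p0 → p3)=T] refutes=False
  v=0100: Γ:[p2=F] Δ:[(p0 → p3)=T] refutes=False
  v=0101: Γ:[p2=F] Δ:[(p0 → p3)=T] refutes=False
  v=0110: Γ:[p2=T] Δ:[(p0 → p3)=T] refutes=False
  v=0111: Γ:[p2=T] Δ:[(p0 → p3)=T] refutes=False
  v=1000: Γ:[p2=F] Δ:[(p0 → p3)=F] refutes=False
  v=1001: Γ:[p2=F] Δ:[(p0 → p3)=T] refutes=False
  v=1010: Γ:[p2=T] Δ:[(p0 → p3)=F] refutes=True  ← countermodel

Result: NO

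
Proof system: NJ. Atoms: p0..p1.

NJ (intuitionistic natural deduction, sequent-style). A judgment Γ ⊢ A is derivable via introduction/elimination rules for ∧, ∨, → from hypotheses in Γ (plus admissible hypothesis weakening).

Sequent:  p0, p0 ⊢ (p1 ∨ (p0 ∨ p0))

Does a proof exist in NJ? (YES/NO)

Derivation (root first):
[∨I₂] p0, p0 ⊢ (p1 ∨ (p0 ∨ p0))
  [Wk] p0, p0 ⊢ (p0 ∨ p0)
    [∨I₁] p0 ⊢ (p0 ∨ p0)
      [Ax] p0 ⊢ p0

Result: YES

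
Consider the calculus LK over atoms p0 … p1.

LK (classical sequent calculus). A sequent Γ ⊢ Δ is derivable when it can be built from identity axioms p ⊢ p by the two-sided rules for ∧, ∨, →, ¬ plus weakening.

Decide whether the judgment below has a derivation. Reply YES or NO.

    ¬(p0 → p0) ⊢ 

Derivation trace:
[¬L] ¬(p0 → p0) ⊢ 
  [→R]  ⊢ (p0 → p0)
    [Ax] p0 ⊢ p0

Result: YES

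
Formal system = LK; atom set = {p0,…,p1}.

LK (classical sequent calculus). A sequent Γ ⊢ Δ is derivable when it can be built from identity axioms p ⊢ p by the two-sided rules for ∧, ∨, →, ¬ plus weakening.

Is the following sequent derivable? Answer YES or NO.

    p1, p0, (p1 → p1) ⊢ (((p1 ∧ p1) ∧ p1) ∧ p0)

Proof tree:
[∧R] p1, p0, (p1 → p1) ⊢ (((p1 ∧ p1) ∧ p1) ∧ p0)
  [∧R] p1, (p1 → p1) ⊢ ((p1 ∧ p1) ∧ p1)
    [∧R] p1, (p1 → p1) ⊢ (p1 ∧ p1)
      [→L] p1, (p1 → p1) ⊢ p1
        [Ax] p1 ⊢ p1
        [Ax] p1 ⊢ p1
      [Ax] p1 ⊢ p1
    [→L] p1, (p1 → p1) ⊢ p1
      [Ax] p1 ⊢ p1
      [Ax] p1 ⊢ p1
  [Ax] p0 ⊢ p0

Result: YES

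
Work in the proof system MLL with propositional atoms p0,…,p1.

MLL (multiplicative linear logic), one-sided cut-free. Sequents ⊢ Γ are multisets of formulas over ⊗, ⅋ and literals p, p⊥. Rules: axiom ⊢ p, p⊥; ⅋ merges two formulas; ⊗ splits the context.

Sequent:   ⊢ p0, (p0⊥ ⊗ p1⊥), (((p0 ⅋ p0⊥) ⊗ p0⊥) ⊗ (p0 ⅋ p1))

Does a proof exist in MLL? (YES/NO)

Proof tree:
[⊗]  ⊢ p0, (p0⊥ ⊗ p1⊥), (((p0 ⅋ p0⊥) ⊗ p0⊥) ⊗ (p0 ⅋ p1))
  [⊗]  ⊢ p0, ((p0 ⅋ p0⊥) ⊗ p0⊥)
    [⅋]  ⊢ (p0 ⅋ p0⊥)
      [Ax]  ⊢ p0, p0⊥
    [Ax]  ⊢ p0, p0⊥
  [⅋]  ⊢ (p0⊥ ⊗ p1⊥), (p0 ⅋ p1)
    [⊗]  ⊢ p0, p1, (p0⊥ ⊗ p1⊥)
      [Ax]  ⊢ p0, p0⊥
      [Ax]  ⊢ p1, p1⊥

Result: YES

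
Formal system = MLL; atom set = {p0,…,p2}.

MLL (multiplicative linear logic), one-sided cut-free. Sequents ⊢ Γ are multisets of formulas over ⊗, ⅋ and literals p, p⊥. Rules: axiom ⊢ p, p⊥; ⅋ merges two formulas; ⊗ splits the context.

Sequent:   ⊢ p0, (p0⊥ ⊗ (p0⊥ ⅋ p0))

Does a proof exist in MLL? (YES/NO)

Derivation trace:
[⊗]  ⊢ p0, (p0⊥ ⊗ (p0⊥ ⅋ p0))
  [Ax]  ⊢ p0, p0⊥
  [⅋]  ⊢ (p0⊥ ⅋ p0)
    [Ax]  ⊢ p0, p0⊥

Result: YES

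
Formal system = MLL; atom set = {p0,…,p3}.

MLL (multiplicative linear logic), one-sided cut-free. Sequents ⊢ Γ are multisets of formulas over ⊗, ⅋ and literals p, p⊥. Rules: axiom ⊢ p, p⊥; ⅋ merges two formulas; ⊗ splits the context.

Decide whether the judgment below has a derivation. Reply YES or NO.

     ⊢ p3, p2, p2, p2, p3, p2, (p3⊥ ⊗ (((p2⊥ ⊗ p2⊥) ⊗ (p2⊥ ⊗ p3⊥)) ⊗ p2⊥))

Derivation (root first):
[⊗]  ⊢ p3, p2, p2, p2, p3, p2, (p3⊥ ⊗ (((p2⊥ ⊗ p2⊥) ⊗ (p2⊥ ⊗ p3⊥)) ⊗ p2⊥))
  [Ax]  ⊢ p3, p3⊥
  [⊗]  ⊢ p2, p2, p2, p3, p2, (((p2⊥ ⊗ p2⊥) ⊗ (p2⊥ ⊗ p3⊥)) ⊗ p2⊥)
    [⊗]  ⊢ p2, p2, p2, p3, ((p2⊥ ⊗ p2⊥) ⊗ (p2⊥ ⊗ p3⊥))
      [⊗]  ⊢ p2, p2, (p2⊥ ⊗ p2⊥)
        [Ax]  ⊢ p2, p2⊥
        [Ax]  ⊢ p2, p2⊥
      [⊗]  ⊢ p2, p3, (p2⊥ ⊗ p3⊥)
        [Ax]  ⊢ p2, p2⊥
        [Ax]  ⊢ p3, p3⊥
    [Ax]  ⊢ p2, p2⊥

Result: YES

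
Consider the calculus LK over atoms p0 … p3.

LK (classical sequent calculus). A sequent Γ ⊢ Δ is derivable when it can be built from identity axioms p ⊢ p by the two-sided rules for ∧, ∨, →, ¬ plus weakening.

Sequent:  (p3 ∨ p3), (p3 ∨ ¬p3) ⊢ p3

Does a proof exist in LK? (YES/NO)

Derivation trace:
[∨L] (p3 ∨ p3), (p3 ∨ ¬p3) ⊢ p3
  [Ax] p3 ⊢ p3
  [¬L] (p3 ∨ p3), ¬p3 ⊢ 
    [∨L] (p3 ∨ p3) ⊢ p3
      [Ax] p3 ⊢ p3
      [WR] p3 ⊢ p3, p3
        [Ax] p3 ⊢ p3

Result: YES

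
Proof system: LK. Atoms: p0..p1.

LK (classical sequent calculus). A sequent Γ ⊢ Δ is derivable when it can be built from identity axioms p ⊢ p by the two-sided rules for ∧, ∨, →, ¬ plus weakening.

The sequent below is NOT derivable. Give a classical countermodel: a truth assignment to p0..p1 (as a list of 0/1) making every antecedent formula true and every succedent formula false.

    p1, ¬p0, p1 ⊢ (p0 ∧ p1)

Search for a countermodel by truth-table:
  v=00: Γ:[p1=F, ¬p0=T, p1=F] Δ:[(p0 ∧ p1)=F] refutes=False
  v=01: Γ:[p1=T, ¬p0=T, p1=T] Δ:[(p0 ∧ p1)=F] refutes=True  ← countermodel

Result: [0, 1]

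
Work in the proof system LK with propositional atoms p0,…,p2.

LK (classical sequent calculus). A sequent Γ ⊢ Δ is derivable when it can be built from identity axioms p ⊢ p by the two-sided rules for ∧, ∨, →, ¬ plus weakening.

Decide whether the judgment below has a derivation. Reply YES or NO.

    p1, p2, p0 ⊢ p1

Derivation (root first):
[WL] p1, p2, p0 ⊢ p1
  [WL] p1, p2 ⊢ p1
    [Ax] p1 ⊢ p1

Result: YES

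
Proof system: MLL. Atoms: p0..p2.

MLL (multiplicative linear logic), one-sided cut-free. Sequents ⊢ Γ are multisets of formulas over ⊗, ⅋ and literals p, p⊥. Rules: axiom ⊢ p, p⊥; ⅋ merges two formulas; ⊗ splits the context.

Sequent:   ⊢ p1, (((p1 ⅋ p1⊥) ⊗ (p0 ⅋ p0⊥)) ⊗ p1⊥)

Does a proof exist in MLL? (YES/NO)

Derivation trace:
[⊗]  ⊢ p1, (((p1 ⅋ p1⊥) ⊗ (p0 ⅋ p0⊥)) ⊗ p1⊥)
  [⊗]  ⊢ ((p1 ⅋ p1⊥) ⊗ (p0 ⅋ p0⊥))
    [⅋]  ⊢ (p1 ⅋ p1⊥)
      [Ax]  ⊢ p1, p1⊥
    [⅋]  ⊢ (p0 ⅋ p0⊥)
      [Ax]  ⊢ p0, p0⊥
  [Ax]  ⊢ p1, p1⊥

Result: YES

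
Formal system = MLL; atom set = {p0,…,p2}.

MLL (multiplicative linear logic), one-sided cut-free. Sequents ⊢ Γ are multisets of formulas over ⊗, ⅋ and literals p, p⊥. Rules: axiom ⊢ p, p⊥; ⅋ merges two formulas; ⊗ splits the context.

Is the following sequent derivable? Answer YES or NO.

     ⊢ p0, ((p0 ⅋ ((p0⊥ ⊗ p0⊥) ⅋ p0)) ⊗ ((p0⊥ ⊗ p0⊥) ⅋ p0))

Proof tree:
[⊗]  ⊢ p0, ((p0 ⅋ ((p0⊥ ⊗ p0⊥) ⅋ p0)) ⊗ ((p0⊥ ⊗ p0⊥) ⅋ p0))
  [⅋]  ⊢ (p0 ⅋ ((p0⊥ ⊗ p0⊥) ⅋ p0))
    [⅋]  ⊢ p0, ((p0⊥ ⊗ p0⊥) ⅋ p0)
      [⊗]  ⊢ p0, p0, (p0⊥ ⊗ p0⊥)
        [Ax]  ⊢ p0, p0⊥
        [Ax]  ⊢ p0, p0⊥
  [⅋]  ⊢ p0, ((p0⊥ ⊗ p0⊥) ⅋ p0)
    [⊗]  ⊢ p0, p0, (p0⊥ ⊗ p0⊥)
      [Ax]  ⊢ p0, p0⊥
      [Ax]  ⊢ p0, p0⊥

Result: YES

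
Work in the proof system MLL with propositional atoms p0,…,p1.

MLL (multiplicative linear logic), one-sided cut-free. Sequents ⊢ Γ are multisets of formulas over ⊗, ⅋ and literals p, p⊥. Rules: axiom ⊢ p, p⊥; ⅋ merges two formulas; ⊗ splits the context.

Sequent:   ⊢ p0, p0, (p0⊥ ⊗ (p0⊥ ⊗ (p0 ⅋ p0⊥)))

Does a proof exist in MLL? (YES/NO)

Derivation (root first):
[⊗]  ⊢ p0, p0, (p0⊥ ⊗ (p0⊥ ⊗ (p0 ⅋ p0⊥)))
  [Ax]  ⊢ p0, p0⊥
  [⊗]  ⊢ p0, (p0⊥ ⊗ (p0 ⅋ p0⊥))
    [Ax]  ⊢ p0, p0⊥
    [⅋]  ⊢ (p0 ⅋ p0⊥)
      [Ax]  ⊢ p0, p0⊥

Result: YES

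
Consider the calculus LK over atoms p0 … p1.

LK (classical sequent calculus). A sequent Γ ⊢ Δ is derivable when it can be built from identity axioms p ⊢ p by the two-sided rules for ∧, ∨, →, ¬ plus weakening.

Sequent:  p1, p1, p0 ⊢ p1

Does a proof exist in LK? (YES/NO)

Derivation trace:
[WL] p1, p1, p0 ⊢ p1
  [WL] p1, p1 ⊢ p1
    [Ax] p1 ⊢ p1

Result: YES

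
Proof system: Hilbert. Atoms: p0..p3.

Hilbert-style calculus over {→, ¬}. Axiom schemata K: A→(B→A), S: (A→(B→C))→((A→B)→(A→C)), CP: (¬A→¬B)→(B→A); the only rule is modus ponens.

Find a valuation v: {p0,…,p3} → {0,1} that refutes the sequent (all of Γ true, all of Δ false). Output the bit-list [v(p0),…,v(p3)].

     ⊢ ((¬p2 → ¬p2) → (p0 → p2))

Truth-table refutation:
  v=0000: Γ:[] Δ:[((¬p2 → ¬p2) → (p0 → p2))=T] refutes=False
  v=0001: Γ:[] Δ:[((¬p2 → ¬p2) → (p0 → p2))=T] refutes=False
  v=0010: Γ:[] Δ:[((¬p2 → ¬p2) → (p0 → p2))=T] refutes=False
  v=0011: Γ:[] Δ:[((¬p2 → ¬p2) → (p0 → p2))=T] refutes=False
  v=0100: Γ:[] Δ:[((¬p2 → ¬p2) → (p0 → p2))=T] refutes=False
  v=0101: Γ:[] Δ:[((¬p2 → ¬p2) → (p0 → p2))=T] refutes=False
  v=0110: Γ:[] Δ:[((¬p2 → ¬p2) → (p0 → p2))=T] refutes=False
  v=0111: Γ:[] Δ:[((¬p2 → ¬p2) → (p0 → p2))=T] refutes=False
  v=1000: Γ:[] Δ:[((¬p2 → ¬p2) → (p0 → p2))=F] refutes=True  ← countermodel

Result: [1, 0, 0, 0]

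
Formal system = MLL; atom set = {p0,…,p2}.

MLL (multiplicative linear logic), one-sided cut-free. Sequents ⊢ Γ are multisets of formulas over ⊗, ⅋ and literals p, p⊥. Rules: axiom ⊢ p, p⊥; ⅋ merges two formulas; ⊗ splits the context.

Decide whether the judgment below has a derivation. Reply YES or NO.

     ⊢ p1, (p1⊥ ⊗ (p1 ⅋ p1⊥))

Proof tree:
[⊗]  ⊢ p1, (p1⊥ ⊗ (p1 ⅋ p1⊥))
  [Ax]  ⊢ p1, p1⊥
  [⅋]  ⊢ (p1 ⅋ p1⊥)
    [Ax]  ⊢ p1, p1⊥

Result: YES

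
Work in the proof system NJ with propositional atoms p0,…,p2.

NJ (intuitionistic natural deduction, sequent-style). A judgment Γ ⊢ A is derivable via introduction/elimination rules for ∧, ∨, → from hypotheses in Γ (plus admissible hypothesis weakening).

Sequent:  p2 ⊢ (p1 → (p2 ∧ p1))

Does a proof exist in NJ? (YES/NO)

Derivation trace:
[→I] p2 ⊢ (p1 → (p2 ∧ p1))
  [∧I] p1, p2 ⊢ (p2 ∧ p1)
    [Ax] p2 ⊢ p2
    [Ax] p1 ⊢ p1

Result: YES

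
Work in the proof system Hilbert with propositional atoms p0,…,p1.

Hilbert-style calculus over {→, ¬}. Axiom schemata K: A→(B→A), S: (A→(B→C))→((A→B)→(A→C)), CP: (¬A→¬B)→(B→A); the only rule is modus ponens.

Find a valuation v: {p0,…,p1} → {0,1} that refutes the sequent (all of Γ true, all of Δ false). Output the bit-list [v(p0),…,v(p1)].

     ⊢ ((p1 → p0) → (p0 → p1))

Search for a countermodel by truth-table:
  v=00: Γ:[] Δ:[((p1 → p0) → (p0 → p1))=T] refutes=False
  v=01: Γ:[] Δ:[((p1 → p0) → (p0 → p1))=T] refutes=False
  v=10: Γ:[] Δ:[((p1 → p0) → (p0 → p1))=F] refutes=True  ← countermodel

Result: [1, 0]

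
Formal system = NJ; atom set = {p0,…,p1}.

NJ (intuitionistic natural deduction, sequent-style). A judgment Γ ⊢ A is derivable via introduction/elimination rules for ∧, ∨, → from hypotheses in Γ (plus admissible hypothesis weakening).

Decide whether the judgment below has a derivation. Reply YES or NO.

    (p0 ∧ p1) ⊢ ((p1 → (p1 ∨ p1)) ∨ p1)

Proof tree:
[Wk] (p0 ∧ p1) ⊢ ((p1 → (p1 ∨ p1)) ∨ p1)
  [∨I₁]  ⊢ ((p1 → (p1 ∨ p1)) ∨ p1)
    [→I]  ⊢ (p1 → (p1 ∨ p1))
      [∨I₂] p1 ⊢ (p1 ∨ p1)
        [Ax] p1 ⊢ p1

Result: YES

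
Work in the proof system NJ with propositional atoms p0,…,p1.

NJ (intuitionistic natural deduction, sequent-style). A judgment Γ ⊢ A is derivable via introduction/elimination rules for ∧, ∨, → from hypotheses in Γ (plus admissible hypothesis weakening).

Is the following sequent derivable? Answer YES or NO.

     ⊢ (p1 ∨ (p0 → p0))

Proof tree:
[∨I₂]  ⊢ (p1 ∨ (p0 → p0))
  [→I]  ⊢ (p0 → p0)
    [Ax] p0 ⊢ p0

Result: YES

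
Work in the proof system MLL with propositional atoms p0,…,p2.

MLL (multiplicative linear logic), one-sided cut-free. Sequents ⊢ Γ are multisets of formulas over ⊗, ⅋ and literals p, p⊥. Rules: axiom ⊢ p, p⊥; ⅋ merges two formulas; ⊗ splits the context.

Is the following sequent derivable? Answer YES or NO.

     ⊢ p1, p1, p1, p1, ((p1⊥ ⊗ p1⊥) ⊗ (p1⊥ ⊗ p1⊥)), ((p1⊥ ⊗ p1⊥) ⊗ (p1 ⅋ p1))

Derivation (root first):
[⊗]  ⊢ p1, p1, p1, p1, ((p1⊥ ⊗ p1⊥) ⊗ (p1⊥ ⊗ p1⊥)), ((p1⊥ ⊗ p1⊥) ⊗ (p1 ⅋ p1))
  [⊗]  ⊢ p1, p1, (p1⊥ ⊗ p1⊥)
    [Ax]  ⊢ p1, p1⊥
    [Ax]  ⊢ p1, p1⊥
  [⅋]  ⊢ p1, p1, ((p1⊥ ⊗ p1⊥) ⊗ (p1⊥ ⊗ p1⊥)), (p1 ⅋ p1)
    [⊗]  ⊢ p1, p1, p1, p1, ((p1⊥ ⊗ p1⊥) ⊗ (p1⊥ ⊗ p1⊥))
      [⊗]  ⊢ p1, p1, (p1⊥ ⊗ p1⊥)
        [Ax]  ⊢ p1, p1⊥
        [Ax]  ⊢ p1, p1⊥
      [⊗]  ⊢ p1, p1, (p1⊥ ⊗ p1⊥)
        [Ax]  ⊢ p1, p1⊥
        [Ax]  ⊢ p1, p1⊥

Result: YES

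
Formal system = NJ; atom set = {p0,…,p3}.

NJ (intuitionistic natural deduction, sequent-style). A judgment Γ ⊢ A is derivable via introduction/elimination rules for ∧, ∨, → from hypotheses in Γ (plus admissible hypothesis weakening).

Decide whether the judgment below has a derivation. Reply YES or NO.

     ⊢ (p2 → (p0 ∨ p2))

Derivation trace:
[→I]  ⊢ (p2 → (p0 ∨ p2))
  [∨I₂] p2 ⊢ (p0 ∨ p2)
    [Ax] p2 ⊢ p2

Result: YES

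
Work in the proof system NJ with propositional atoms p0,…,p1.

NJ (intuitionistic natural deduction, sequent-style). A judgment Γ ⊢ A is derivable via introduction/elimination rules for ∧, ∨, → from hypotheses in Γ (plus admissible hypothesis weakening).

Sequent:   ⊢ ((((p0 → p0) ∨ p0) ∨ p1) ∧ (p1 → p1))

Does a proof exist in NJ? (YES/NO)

Derivation trace:
[∧I]  ⊢ ((((p0 → p0) ∨ p0) ∨ p1) ∧ (p1 → p1))
  [∨I₁]  ⊢ (((p0 → p0) ∨ p0) ∨ p1)
    [∨I₁]  ⊢ ((p0 → p0) ∨ p0)
      [→I]  ⊢ (p0 → p0)
        [Ax] p0 ⊢ p0
  [→I]  ⊢ (p1 → p1)
    [Ax] p1 ⊢ p1

Result: YES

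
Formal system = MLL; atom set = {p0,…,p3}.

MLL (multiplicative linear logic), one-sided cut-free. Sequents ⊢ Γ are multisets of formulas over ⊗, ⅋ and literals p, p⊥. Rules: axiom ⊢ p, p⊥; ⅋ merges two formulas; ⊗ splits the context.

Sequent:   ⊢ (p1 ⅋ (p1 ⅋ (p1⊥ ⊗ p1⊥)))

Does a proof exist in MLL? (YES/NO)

Proof tree:
[⅋]  ⊢ (p1 ⅋ (p1 ⅋ (p1⊥ ⊗ p1⊥)))
  [⅋]  ⊢ p1, (p1 ⅋ (p1⊥ ⊗ p1⊥))
    [⊗]  ⊢ p1, p1, (p1⊥ ⊗ p1⊥)
      [Ax]  ⊢ p1, p1⊥
      [Ax]  ⊢ p1, p1⊥

Result: YES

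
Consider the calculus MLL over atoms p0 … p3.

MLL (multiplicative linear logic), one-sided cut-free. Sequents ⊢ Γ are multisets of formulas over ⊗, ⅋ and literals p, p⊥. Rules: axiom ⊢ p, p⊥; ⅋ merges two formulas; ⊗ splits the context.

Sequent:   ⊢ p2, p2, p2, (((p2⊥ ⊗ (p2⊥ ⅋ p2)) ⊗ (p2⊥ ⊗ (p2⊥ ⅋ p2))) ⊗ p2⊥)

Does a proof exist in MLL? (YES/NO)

Derivation (root first):
[⊗]  ⊢ p2, p2, p2, (((p2⊥ ⊗ (p2⊥ ⅋ p2)) ⊗ (p2⊥ ⊗ (p2⊥ ⅋ p2))) ⊗ p2⊥)
  [⊗]  ⊢ p2, p2, ((p2⊥ ⊗ (p2⊥ ⅋ p2)) ⊗ (p2⊥ ⊗ (p2⊥ ⅋ p2)))
    [⊗]  ⊢ p2, (p2⊥ ⊗ (p2⊥ ⅋ p2))
      [Ax]  ⊢ p2, p2⊥
      [⅋]  ⊢ (p2⊥ ⅋ p2)
        [Ax]  ⊢ p2, p2⊥
    [⊗]  ⊢ p2, (p2⊥ ⊗ (p2⊥ ⅋ p2))
      [Ax]  ⊢ p2, p2⊥
      [⅋]  ⊢ (p2⊥ ⅋ p2)
        [Ax]  ⊢ p2, p2⊥
  [Ax]  ⊢ p2, p2⊥

Result: YES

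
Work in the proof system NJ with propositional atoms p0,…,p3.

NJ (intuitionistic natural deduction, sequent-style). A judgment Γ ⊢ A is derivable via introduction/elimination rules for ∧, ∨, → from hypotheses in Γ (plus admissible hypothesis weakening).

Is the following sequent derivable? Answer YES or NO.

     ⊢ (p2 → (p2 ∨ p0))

Proof tree:
[→I]  ⊢ (p2 → (p2 ∨ p0))
  [∨I₁] p2 ⊢ (p2 ∨ p0)
    [Ax] p2 ⊢ p2

Result: YES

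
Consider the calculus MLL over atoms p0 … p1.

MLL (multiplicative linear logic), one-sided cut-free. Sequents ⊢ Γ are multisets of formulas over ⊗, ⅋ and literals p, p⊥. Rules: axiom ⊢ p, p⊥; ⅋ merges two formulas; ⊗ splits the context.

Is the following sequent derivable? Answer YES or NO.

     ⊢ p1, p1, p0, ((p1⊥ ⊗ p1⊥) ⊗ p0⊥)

Derivation (root first):
[⊗]  ⊢ p1, p1, p0, ((p1⊥ ⊗ p1⊥) ⊗ p0⊥)
  [⊗]  ⊢ p1, p1, (p1⊥ ⊗ p1⊥)
    [Ax]  ⊢ p1, p1⊥
    [Ax]  ⊢ p1, p1⊥
  [Ax]  ⊢ p0, p0⊥

Result: YES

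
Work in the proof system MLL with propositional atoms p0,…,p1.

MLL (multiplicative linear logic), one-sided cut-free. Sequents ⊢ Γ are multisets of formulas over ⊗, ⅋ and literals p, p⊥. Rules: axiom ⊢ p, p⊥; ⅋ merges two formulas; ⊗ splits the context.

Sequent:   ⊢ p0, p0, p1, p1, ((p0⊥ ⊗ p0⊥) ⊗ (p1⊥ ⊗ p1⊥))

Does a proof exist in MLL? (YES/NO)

Derivation trace:
[⊗]  ⊢ p0, p0, p1, p1, ((p0⊥ ⊗ p0⊥) ⊗ (p1⊥ ⊗ p1⊥))
  [⊗]  ⊢ p0, p0, (p0⊥ ⊗ p0⊥)
    [Ax]  ⊢ p0, p0⊥
    [Ax]  ⊢ p0, p0⊥
  [⊗]  ⊢ p1, p1, (p1⊥ ⊗ p1⊥)
    [Ax]  ⊢ p1, p1⊥
    [Ax]  ⊢ p1, p1⊥

Result: YES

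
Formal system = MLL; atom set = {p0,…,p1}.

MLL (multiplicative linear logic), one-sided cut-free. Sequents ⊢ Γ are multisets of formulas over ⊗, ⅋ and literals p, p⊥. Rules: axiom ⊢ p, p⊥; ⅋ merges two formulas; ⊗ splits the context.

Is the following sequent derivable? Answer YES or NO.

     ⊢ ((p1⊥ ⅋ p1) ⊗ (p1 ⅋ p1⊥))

Derivation trace:
[⊗]  ⊢ ((p1⊥ ⅋ p1) ⊗ (p1 ⅋ p1⊥))
  [⅋]  ⊢ (p1⊥ ⅋ p1)
    [Ax]  ⊢ p1, p1⊥
  [⅋]  ⊢ (p1 ⅋ p1⊥)
    [Ax]  ⊢ p1, p1⊥

Result: YES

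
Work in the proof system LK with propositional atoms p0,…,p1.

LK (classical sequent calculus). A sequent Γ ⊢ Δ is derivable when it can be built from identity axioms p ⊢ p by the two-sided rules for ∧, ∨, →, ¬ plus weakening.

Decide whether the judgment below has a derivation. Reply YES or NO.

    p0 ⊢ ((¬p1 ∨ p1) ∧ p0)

Proof tree:
[∧R] p0 ⊢ ((¬p1 ∨ p1) ∧ p0)
  [∨R]  ⊢ (¬p1 ∨ p1)
    [¬R]  ⊢ p1, ¬p1
      [Ax] p1 ⊢ p1
  [Ax] p0 ⊢ p0

Result: YES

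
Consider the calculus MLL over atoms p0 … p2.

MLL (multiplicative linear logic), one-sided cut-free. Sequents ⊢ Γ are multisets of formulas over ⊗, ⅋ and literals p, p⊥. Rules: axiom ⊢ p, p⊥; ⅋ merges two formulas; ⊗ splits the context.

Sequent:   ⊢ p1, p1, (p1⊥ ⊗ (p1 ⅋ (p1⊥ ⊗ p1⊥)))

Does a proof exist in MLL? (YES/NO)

Proof tree:
[⊗]  ⊢ p1, p1, (p1⊥ ⊗ (p1 ⅋ (p1⊥ ⊗ p1⊥)))
  [Ax]  ⊢ p1, p1⊥
  [⅋]  ⊢ p1, (p1 ⅋ (p1⊥ ⊗ p1⊥))
    [⊗]  ⊢ p1, p1, (p1⊥ ⊗ p1⊥)
      [Ax]  ⊢ p1, p1⊥
      [Ax]  ⊢ p1, p1⊥

Result: YES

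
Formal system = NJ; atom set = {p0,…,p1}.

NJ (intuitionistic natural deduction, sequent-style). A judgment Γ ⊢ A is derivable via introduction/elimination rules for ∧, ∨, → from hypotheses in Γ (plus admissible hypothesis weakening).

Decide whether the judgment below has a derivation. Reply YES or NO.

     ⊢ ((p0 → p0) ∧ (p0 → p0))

Derivation trace:
[∧I]  ⊢ ((p0 → p0) ∧ (p0 → p0))
  [→I]  ⊢ (p0 → p0)
    [Ax] p0 ⊢ p0
  [→I]  ⊢ (p0 → p0)
    [Ax] p0 ⊢ p0

Result: YES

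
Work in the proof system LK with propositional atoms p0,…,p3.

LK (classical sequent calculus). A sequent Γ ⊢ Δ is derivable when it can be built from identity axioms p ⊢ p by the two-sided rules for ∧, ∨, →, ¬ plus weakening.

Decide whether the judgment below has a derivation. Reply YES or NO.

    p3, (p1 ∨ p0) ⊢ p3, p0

Proof tree:
[∨L] p3, (p1 ∨ p0) ⊢ p3, p0
  [WL] p3, p1 ⊢ p3
    [Ax] p3 ⊢ p3
  [Ax] p0 ⊢ p0

Result: YES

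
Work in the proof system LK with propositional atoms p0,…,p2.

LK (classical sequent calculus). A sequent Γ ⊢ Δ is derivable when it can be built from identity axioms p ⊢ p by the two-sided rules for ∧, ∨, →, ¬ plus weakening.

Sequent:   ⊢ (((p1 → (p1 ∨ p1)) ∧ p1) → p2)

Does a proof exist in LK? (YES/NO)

Search for a countermodel by truth-table:
  v=000: Γ:[] Δ:[(((p1 → (p1 ∨ p1)) ∧ p1) → p2)=T] refutes=False
  v=001: Γ:[] Δ:[(((p1 → (p1 ∨ p1)) ∧ p1) → p2)=T] refutes=False
  v=010: Γ:[] Δ:[(((p1 → (p1 ∨ p1)) ∧ p1) → p2)=F] refutes=True  ← countermodel

Result: NO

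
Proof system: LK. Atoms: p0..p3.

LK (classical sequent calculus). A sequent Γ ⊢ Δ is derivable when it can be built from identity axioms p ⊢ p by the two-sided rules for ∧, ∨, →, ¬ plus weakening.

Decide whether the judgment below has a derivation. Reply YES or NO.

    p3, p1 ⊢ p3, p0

Derivation (root first):
[WL] p3, p1 ⊢ p3, p0
  [WR] p3 ⊢ p3, p0
    [Ax] p3 ⊢ p3

Result: YES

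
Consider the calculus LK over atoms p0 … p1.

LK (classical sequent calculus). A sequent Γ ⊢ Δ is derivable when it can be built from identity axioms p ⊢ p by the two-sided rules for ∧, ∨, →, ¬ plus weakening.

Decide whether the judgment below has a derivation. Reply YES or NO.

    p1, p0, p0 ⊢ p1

Derivation trace:
[WL] p1, p0, p0 ⊢ p1
  [WL] p1, p0 ⊢ p1
    [Ax] p1 ⊢ p1

Result: YES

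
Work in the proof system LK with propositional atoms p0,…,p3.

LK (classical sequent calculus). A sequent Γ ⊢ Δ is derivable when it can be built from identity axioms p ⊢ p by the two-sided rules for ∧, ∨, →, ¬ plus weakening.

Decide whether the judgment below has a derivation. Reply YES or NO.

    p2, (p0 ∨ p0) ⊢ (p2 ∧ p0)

Derivation trace:
[∧R] p2, (p0 ∨ p0) ⊢ (p2 ∧ p0)
  [Ax] p2 ⊢ p2
  [∨L] (p0 ∨ p0) ⊢ p0
    [Ax] p0 ⊢ p0
    [Ax] p0 ⊢ p0

Result: YES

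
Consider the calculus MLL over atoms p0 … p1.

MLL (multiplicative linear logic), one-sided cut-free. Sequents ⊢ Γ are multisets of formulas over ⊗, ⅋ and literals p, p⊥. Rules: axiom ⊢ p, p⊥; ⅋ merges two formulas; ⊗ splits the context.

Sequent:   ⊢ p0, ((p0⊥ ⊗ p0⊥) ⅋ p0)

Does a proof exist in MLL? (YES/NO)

Proof tree:
[⅋]  ⊢ p0, ((p0⊥ ⊗ p0⊥) ⅋ p0)
  [⊗]  ⊢ p0, p0, (p0⊥ ⊗ p0⊥)
    [Ax]  ⊢ p0, p0⊥
    [Ax]  ⊢ p0, p0⊥

Result: YES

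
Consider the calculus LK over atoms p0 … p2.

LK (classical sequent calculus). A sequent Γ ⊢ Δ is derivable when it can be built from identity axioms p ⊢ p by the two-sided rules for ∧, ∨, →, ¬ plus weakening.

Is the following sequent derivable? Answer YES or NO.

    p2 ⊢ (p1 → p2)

Derivation trace:
[→R] p2 ⊢ (p1 → p2)
  [WL] p2, p1 ⊢ p2
    [Ax] p2 ⊢ p2

Result: YES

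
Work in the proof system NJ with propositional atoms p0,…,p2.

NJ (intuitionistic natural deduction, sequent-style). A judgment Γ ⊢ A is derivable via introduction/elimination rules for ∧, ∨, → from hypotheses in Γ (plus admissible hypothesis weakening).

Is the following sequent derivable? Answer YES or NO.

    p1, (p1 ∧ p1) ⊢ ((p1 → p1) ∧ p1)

Derivation (root first):
[∧I] p1, (p1 ∧ p1) ⊢ ((p1 → p1) ∧ p1)
  [→I] (p1 ∧ p1) ⊢ (p1 → p1)
    [Wk] p1, (p1 ∧ p1) ⊢ p1
      [Ax] p1 ⊢ p1
  [Ax] p1 ⊢ p1

Result: YES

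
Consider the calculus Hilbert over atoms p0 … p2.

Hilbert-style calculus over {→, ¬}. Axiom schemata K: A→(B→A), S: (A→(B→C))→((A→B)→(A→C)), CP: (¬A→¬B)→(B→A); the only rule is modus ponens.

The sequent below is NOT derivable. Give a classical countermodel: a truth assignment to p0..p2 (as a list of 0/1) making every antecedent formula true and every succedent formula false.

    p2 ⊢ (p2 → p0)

Truth-table refutation:
  v=000: Γ:[p2=F] Δ:[(p2 → p0)=T] refutes=False
  v=001: Γ:[p2=T] Δ:[(p2 → p0)=F] refutes=True  ← countermodel

Result: [0, 0, 1]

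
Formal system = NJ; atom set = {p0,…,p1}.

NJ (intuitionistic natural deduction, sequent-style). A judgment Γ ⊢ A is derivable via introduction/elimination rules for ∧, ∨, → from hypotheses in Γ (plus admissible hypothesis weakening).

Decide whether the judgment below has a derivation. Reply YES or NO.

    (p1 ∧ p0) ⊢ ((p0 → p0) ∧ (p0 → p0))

Derivation trace:
[∧I] (p1 ∧ p0) ⊢ ((p0 → p0) ∧ (p0 → p0))
  [Wk] (p1 ∧ p0) ⊢ (p0 → p0)
    [→I]  ⊢ (p0 → p0)
      [Ax] p0 ⊢ p0
  [→I]  ⊢ (p0 → p0)
    [Ax] p0 ⊢ p0

Result: YES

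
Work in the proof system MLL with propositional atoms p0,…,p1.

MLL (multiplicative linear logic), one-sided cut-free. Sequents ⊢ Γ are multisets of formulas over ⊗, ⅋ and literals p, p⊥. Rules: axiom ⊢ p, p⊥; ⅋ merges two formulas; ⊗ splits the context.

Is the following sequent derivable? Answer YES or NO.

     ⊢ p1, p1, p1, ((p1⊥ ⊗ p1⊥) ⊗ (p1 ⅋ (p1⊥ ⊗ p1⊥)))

Derivation (root first):
[⊗]  ⊢ p1, p1, p1, ((p1⊥ ⊗ p1⊥) ⊗ (p1 ⅋ (p1⊥ ⊗ p1⊥)))
  [⊗]  ⊢ p1, p1, (p1⊥ ⊗ p1⊥)
    [Ax]  ⊢ p1, p1⊥
    [Ax]  ⊢ p1, p1⊥
  [⅋]  ⊢ p1, (p1 ⅋ (p1⊥ ⊗ p1⊥))
    [⊗]  ⊢ p1, p1, (p1⊥ ⊗ p1⊥)
      [Ax]  ⊢ p1, p1⊥
      [Ax]  ⊢ p1, p1⊥

Result: YES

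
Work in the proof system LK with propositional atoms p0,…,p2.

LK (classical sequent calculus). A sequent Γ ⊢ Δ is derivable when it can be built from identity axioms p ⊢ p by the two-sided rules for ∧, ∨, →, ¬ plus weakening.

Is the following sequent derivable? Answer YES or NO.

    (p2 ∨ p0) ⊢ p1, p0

Enumerate valuations to refute Γ ⊢ Δ:
  v=000: Γ:[(p2 ∨ p0)=F] Δ:[p1=F, p0=F] refutes=False
  v=001: Γ:[(p2 ∨ p0)=T] Δ:[p1=F, p0=F] refutes=True  ← countermodel

Result: NO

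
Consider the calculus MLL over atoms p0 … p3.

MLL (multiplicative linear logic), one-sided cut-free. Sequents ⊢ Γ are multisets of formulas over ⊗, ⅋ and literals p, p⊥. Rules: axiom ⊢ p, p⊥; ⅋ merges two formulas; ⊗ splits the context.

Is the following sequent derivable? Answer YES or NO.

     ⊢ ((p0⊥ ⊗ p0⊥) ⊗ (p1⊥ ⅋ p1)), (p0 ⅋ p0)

Proof tree:
[⅋]  ⊢ ((p0⊥ ⊗ p0⊥) ⊗ (p1⊥ ⅋ p1)), (p0 ⅋ p0)
  [⊗]  ⊢ p0, p0, ((p0⊥ ⊗ p0⊥) ⊗ (p1⊥ ⅋ p1))
    [⊗]  ⊢ p0, p0, (p0⊥ ⊗ p0⊥)
      [Ax]  ⊢ p0, p0⊥
      [Ax]  ⊢ p0, p0⊥
    [⅋]  ⊢ (p1⊥ ⅋ p1)
      [Ax]  ⊢ p1, p1⊥

Result: YES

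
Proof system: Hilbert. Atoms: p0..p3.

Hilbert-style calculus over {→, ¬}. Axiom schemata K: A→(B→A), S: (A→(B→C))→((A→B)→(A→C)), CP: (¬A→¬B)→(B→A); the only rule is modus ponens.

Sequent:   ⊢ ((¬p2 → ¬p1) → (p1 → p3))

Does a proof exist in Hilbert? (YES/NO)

Search for a countermodel by truth-table:
  v=0000: Γ:[] Δ:[((¬p2 → ¬p1) → (p1 → p3))=T] refutes=False
  v=0001: Γ:[] Δ:[((¬p2 → ¬p1) → (p1 → p3))=T] refutes=False
  v=0010: Γ:[] Δ:[((¬p2 → ¬p1) → (p1 → p3))=T] refutes=False
  v=0011: Γ:[] Δ:[((¬p2 → ¬p1) → (p1 → p3))=T] refutes=False
  v=0100: Γ:[] Δ:[((¬p2 → ¬p1) → (p1 → p3))=T] refutes=False
  v=0101: Γ:[] Δ:[((¬p2 → ¬p1) → (p1 → p3))=T] refutes=False
  v=0110: Γ:[] Δ:[((¬p2 → ¬p1) → (p1 → p3))=F] refutes=True  ← countermodel

Result: NO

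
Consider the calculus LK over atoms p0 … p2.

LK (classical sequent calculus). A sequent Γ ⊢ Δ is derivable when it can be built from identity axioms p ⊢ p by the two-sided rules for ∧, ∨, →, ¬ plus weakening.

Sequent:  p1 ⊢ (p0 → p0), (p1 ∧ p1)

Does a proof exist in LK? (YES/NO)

Derivation (root first):
[∧R] p1 ⊢ (p0 → p0), (p1 ∧ p1)
  [WR]  ⊢ (p0 → p0), p1
    [→R]  ⊢ (p0 → p0)
      [Ax] p0 ⊢ p0
  [Ax] p1 ⊢ p1

Result: YES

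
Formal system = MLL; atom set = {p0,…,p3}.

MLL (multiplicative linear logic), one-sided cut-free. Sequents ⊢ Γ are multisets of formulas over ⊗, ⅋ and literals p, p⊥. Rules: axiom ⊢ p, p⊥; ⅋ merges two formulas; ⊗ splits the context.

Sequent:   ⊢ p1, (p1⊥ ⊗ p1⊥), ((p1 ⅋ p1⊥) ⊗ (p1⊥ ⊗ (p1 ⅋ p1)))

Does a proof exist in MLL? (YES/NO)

Proof tree:
[⊗]  ⊢ p1, (p1⊥ ⊗ p1⊥), ((p1 ⅋ p1⊥) ⊗ (p1⊥ ⊗ (p1 ⅋ p1)))
  [⅋]  ⊢ (p1 ⅋ p1⊥)
    [Ax]  ⊢ p1, p1⊥
  [⊗]  ⊢ p1, (p1⊥ ⊗ p1⊥), (p1⊥ ⊗ (p1 ⅋ p1))
    [Ax]  ⊢ p1, p1⊥
    [⅋]  ⊢ (p1⊥ ⊗ p1⊥), (p1 ⅋ p1)
      [⊗]  ⊢ p1, p1, (p1⊥ ⊗ p1⊥)
        [Ax]  ⊢ p1, p1⊥
        [Ax]  ⊢ p1, p1⊥

Result: YES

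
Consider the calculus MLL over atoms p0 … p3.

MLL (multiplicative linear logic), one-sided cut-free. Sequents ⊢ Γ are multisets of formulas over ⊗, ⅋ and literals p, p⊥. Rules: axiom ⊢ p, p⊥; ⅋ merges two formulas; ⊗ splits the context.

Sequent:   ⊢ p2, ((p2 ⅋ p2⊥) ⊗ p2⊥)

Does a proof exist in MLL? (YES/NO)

Proof tree:
[⊗]  ⊢ p2, ((p2 ⅋ p2⊥) ⊗ p2⊥)
  [⅋]  ⊢ (p2 ⅋ p2⊥)
    [Ax]  ⊢ p2, p2⊥
  [Ax]  ⊢ p2, p2⊥

Result: YES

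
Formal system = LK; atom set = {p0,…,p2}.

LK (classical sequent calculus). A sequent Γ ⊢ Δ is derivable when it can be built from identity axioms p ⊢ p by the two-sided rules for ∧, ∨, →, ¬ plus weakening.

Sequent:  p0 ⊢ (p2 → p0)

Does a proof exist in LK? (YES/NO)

Derivation trace:
[→R] p0 ⊢ (p2 → p0)
  [WL] p0, p2 ⊢ p0
    [Ax] p0 ⊢ p0

Result: YES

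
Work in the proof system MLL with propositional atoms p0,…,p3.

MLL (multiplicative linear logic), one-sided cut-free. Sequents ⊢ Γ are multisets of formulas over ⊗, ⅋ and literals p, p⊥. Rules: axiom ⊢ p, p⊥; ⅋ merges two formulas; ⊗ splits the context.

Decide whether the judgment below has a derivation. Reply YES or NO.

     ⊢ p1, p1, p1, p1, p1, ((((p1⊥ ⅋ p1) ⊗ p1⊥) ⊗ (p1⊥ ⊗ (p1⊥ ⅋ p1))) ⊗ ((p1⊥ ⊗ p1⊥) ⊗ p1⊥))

Derivation (root first):
[⊗]  ⊢ p1, p1, p1, p1, p1, ((((p1⊥ ⅋ p1) ⊗ p1⊥) ⊗ (p1⊥ ⊗ (p1⊥ ⅋ p1))) ⊗ ((p1⊥ ⊗ p1⊥) ⊗ p1⊥))
  [⊗]  ⊢ p1, p1, (((p1⊥ ⅋ p1) ⊗ p1⊥) ⊗ (p1⊥ ⊗ (p1⊥ ⅋ p1)))
    [⊗]  ⊢ p1, ((p1⊥ ⅋ p1) ⊗ p1⊥)
      [⅋]  ⊢ (p1⊥ ⅋ p1)
        [Ax]  ⊢ p1, p1⊥
      [Ax]  ⊢ p1, p1⊥
    [⊗]  ⊢ p1, (p1⊥ ⊗ (p1⊥ ⅋ p1))
      [Ax]  ⊢ p1, p1⊥
      [⅋]  ⊢ (p1⊥ ⅋ p1)
        [Ax]  ⊢ p1, p1⊥
  [⊗]  ⊢ p1, p1, p1, ((p1⊥ ⊗ p1⊥) ⊗ p1⊥)
    [⊗]  ⊢ p1, p1, (p1⊥ ⊗ p1⊥)
      [Ax]  ⊢ p1, p1⊥
      [Ax]  ⊢ p1, p1⊥
    [Ax]  ⊢ p1, p1⊥

Result: YES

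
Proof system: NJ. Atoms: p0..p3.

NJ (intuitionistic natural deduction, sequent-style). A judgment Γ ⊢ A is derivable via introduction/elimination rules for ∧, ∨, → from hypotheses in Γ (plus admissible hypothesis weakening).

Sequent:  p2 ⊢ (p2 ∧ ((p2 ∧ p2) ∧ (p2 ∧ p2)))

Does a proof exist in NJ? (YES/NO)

Derivation trace:
[∧I] p2 ⊢ (p2 ∧ ((p2 ∧ p2) ∧ (p2 ∧ p2)))
  [Ax] p2 ⊢ p2
  [∧I] p2 ⊢ ((p2 ∧ p2) ∧ (p2 ∧ p2))
    [∧I] p2 ⊢ (p2 ∧ p2)
      [Ax] p2 ⊢ p2
      [Ax] p2 ⊢ p2
    [∧I] p2 ⊢ (p2 ∧ p2)
      [Ax] p2 ⊢ p2
      [Ax] p2 ⊢ p2

Result: YES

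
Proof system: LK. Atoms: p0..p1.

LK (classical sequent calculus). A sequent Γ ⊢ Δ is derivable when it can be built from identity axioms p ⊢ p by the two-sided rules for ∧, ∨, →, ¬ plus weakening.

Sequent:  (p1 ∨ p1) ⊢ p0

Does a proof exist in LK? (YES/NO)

Enumerate valuations to refute Γ ⊢ Δ:
  v=00: Γ:[(p1 ∨ p1)=F] Δ:[p0=F] refutes=False
  v=01: Γ:[(p1 ∨ p1)=T] Δ:[p0=F] refutes=True  ← countermodel

Result: NO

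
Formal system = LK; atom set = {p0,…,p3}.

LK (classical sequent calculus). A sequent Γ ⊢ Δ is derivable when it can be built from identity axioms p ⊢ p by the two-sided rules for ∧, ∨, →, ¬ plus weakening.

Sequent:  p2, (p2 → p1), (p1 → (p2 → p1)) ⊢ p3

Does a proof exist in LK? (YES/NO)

Search for a countermodel by truth-table:
  v=0000: Γ:[p2=F, (p2 → p1)=T, (p1 → (p2 → p1))=T] Δ:[p3=F] refutes=False
  v=0001: Γ:[p2=F, (p2 → p1)=T, (p1 → (p2 → p1))=T] Δ:[p3=T] refutes=False
  v=0010: Γ:[p2=T, (p2 → p1)=F, (p1 → (p2 → p1))=T] Δ:[p3=F] refutes=False
  v=0011: Γ:[p2=T, (p2 → p1)=F, (p1 → (p2 → p1))=T] Δ:[p3=T] refutes=False
  v=0100: Γ:[p2=F, (p2 → p1)=T, (p1 → (p2 → p1))=T] Δ:[p3=F] refutes=False
  v=0101: Γ:[p2=F, (p2 → p1)=T, (p1 → (p2 → p1))=T] Δ:[p3=T] refutes=False
  v=0110: Γ:[p2=T, (p2 → p1)=T, (p1 → (p2 → p1))=T] Δ:[p3=F] refutes=True  ← countermodel

Result: NO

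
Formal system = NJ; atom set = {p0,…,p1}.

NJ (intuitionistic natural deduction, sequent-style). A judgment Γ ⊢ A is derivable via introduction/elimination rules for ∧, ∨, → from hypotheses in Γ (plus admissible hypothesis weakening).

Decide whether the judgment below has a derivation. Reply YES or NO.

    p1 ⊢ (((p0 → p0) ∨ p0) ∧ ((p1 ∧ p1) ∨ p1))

Derivation trace:
[∧I] p1 ⊢ (((p0 → p0) ∨ p0) ∧ ((p1 ∧ p1) ∨ p1))
  [∨I₁]  ⊢ ((p0 → p0) ∨ p0)
    [→I]  ⊢ (p0 → p0)
      [Ax] p0 ⊢ p0
  [∨I₁] p1 ⊢ ((p1 ∧ p1) ∨ p1)
    [∧I] p1 ⊢ (p1 ∧ p1)
      [Wk] p1, p1 ⊢ p1
        [Ax] p1 ⊢ p1
      [Wk] p1, p1 ⊢ p1
        [Ax] p1 ⊢ p1

Result: YES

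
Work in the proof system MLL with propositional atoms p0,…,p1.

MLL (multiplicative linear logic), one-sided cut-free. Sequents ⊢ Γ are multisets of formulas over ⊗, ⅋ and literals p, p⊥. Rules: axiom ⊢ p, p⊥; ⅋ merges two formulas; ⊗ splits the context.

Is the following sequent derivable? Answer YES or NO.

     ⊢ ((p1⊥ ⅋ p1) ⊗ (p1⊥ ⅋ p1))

Derivation trace:
[⊗]  ⊢ ((p1⊥ ⅋ p1) ⊗ (p1⊥ ⅋ p1))
  [⅋]  ⊢ (p1⊥ ⅋ p1)
    [Ax]  ⊢ p1, p1⊥
  [⅋]  ⊢ (p1⊥ ⅋ p1)
    [Ax]  ⊢ p1, p1⊥

Result: YES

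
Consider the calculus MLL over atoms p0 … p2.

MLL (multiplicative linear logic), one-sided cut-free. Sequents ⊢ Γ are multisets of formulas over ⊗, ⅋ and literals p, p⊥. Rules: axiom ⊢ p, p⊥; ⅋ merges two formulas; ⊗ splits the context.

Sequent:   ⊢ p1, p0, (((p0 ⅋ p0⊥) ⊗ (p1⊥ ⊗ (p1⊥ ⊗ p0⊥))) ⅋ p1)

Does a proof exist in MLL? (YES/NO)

Derivation trace:
[⅋]  ⊢ p1, p0, (((p0 ⅋ p0⊥) ⊗ (p1⊥ ⊗ (p1⊥ ⊗ p0⊥))) ⅋ p1)
  [⊗]  ⊢ p1, p1, p0, ((p0 ⅋ p0⊥) ⊗ (p1⊥ ⊗ (p1⊥ ⊗ p0⊥)))
    [⅋]  ⊢ (p0 ⅋ p0⊥)
      [Ax]  ⊢ p0, p0⊥
    [⊗]  ⊢ p1, p1, p0, (p1⊥ ⊗ (p1⊥ ⊗ p0⊥))
      [Ax]  ⊢ p1, p1⊥
      [⊗]  ⊢ p1, p0, (p1⊥ ⊗ p0⊥)
        [Ax]  ⊢ p1, p1⊥
        [Ax]  ⊢ p0, p0⊥

Result: YES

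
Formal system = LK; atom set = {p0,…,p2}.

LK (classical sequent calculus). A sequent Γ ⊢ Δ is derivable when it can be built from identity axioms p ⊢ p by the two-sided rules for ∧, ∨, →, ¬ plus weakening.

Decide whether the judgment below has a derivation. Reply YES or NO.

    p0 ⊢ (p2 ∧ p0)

Enumerate valuations to refute Γ ⊢ Δ:
  v=000: Γ:[p0=F] Δ:[(p2 ∧ p0)=F] refutes=False
  v=001: Γ:[p0=F] Δ:[(p2 ∧ p0)=F] refutes=False
  v=010: Γ:[p0=F] Δ:[(p2 ∧ p0)=F] refutes=False
  v=011: Γ:[p0=F] Δ:[(p2 ∧ p0)=F] refutes=False
  v=100: Γ:[p0=T] Δ:[(p2 ∧ p0)=F] refutes=True  ← countermodel

Result: NO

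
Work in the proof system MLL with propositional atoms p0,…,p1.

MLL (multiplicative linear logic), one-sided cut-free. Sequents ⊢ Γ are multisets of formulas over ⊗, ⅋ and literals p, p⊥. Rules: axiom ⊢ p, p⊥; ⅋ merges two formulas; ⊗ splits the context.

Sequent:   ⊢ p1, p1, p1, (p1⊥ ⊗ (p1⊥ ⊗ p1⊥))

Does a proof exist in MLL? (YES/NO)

Derivation trace:
[⊗]  ⊢ p1, p1, p1, (p1⊥ ⊗ (p1⊥ ⊗ p1⊥))
  [Ax]  ⊢ p1, p1⊥
  [⊗]  ⊢ p1, p1, (p1⊥ ⊗ p1⊥)
    [Ax]  ⊢ p1, p1⊥
    [Ax]  ⊢ p1, p1⊥

Result: YES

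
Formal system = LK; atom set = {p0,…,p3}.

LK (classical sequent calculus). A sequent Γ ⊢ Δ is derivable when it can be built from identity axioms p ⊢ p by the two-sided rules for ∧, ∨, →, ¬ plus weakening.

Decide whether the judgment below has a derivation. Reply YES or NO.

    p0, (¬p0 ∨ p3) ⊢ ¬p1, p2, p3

Proof tree:
[∨L] p0, (¬p0 ∨ p3) ⊢ ¬p1, p2, p3
  [¬L] p0, ¬p0 ⊢ p2, p3
    [WR] p0 ⊢ p0, p2, p3
      [WR] p0 ⊢ p0, p2
        [Ax] p0 ⊢ p0
  [¬R] p3 ⊢ p3, ¬p1
    [WL] p3, p1 ⊢ p3
      [Ax] p3 ⊢ p3

Result: YES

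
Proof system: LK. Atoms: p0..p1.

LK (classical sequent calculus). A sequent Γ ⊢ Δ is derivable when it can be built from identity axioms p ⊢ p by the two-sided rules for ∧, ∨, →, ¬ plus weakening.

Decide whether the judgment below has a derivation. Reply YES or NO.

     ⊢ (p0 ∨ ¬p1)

Truth-table refutation:
  v=00: Γ:[] Δ:[(p0 ∨ ¬p1)=T] refutes=False
  v=01: Γ:[] Δ:[(p0 ∨ ¬p1)=F] refutes=True  ← countermodel

Result: NO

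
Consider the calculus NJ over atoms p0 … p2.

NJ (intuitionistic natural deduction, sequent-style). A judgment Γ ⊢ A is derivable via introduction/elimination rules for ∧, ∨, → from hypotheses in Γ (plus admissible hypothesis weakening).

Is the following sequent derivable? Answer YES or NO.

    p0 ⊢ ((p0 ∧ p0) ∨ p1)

Derivation (root first):
[∨I₁] p0 ⊢ ((p0 ∧ p0) ∨ p1)
  [∧I] p0 ⊢ (p0 ∧ p0)
    [Ax] p0 ⊢ p0
    [Ax] p0 ⊢ p0

Result: YES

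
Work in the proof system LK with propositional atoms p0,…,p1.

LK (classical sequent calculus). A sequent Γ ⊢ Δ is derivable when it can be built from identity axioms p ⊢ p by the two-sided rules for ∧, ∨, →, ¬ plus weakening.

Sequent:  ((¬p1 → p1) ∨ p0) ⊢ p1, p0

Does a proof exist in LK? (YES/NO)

Derivation trace:
[∨L] ((¬p1 → p1) ∨ p0) ⊢ p1, p0
  [→L] (¬p1 → p1) ⊢ p1
    [¬R]  ⊢ p1, ¬p1
      [Ax] p1 ⊢ p1
    [Ax] p1 ⊢ p1
  [Ax] p0 ⊢ p0

Result: YES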